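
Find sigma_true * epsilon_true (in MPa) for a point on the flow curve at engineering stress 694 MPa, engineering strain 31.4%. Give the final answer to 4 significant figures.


sigma_true = sigma_eng * (1 + epsilon_eng)
sigma_true = 694 * (1 + 0.314) = 911.916 MPa
epsilon_true = ln(1 + epsilon_eng)
epsilon_true = ln(1 + 0.314) = 0.273076
sigma_true * epsilon_true = 911.916 * 0.273076 = 249 MPa


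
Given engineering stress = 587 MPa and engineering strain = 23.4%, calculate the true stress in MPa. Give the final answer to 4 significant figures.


sigma_true = sigma_eng * (1 + epsilon_eng)
sigma_true = 587 * (1 + 0.234)
sigma_true = 724.4 MPa


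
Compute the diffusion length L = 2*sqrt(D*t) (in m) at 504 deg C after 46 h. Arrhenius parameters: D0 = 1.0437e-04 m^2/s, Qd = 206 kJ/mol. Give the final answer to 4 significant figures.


Step 1: D = D0 * exp(-Qd/(R*T))
T = 777.15 K
D = 1.0437e-04 * exp(-206e3 / (8.314 * 777.15)) = 1.48656e-18 m^2/s
Step 2: L = 2*sqrt(D*t)
t = 46 h = 165600 s
L = 2*sqrt(1.48656e-18 * 165600) = 9.923e-07 m


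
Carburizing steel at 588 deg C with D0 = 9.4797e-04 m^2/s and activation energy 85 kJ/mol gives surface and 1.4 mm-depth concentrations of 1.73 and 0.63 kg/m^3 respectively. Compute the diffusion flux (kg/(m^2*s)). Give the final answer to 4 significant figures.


Step 1: D = D0 * exp(-Qd/(R*T))
T = 588 + 273.15 = 861.15 K
D = 9.4797e-04 * exp(-85e3 / (8.314 * 861.15)) = 6.61876e-09 m^2/s
Step 2: J = D * (C1 - C2) / dx
J = 6.61876e-09 * (1.73 - 0.63) / 1.4e-03
J = 5.2e-06 kg/(m^2*s)


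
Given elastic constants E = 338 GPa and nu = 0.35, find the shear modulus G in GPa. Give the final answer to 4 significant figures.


G = E / (2*(1+nu))
G = 338 / (2*(1+0.35))
G = 125.2 GPa


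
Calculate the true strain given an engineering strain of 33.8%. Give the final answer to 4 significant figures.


epsilon_true = ln(1 + epsilon_eng)
epsilon_true = ln(1 + 0.338)
epsilon_true = 0.2912


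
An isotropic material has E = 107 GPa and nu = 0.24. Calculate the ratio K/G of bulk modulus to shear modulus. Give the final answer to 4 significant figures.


G = E / (2*(1+nu))
G = 107 / (2*(1+0.24)) = 43.1452 GPa
K = E / (3*(1-2*nu))
K = 107 / (3*(1-2*0.24)) = 68.5897 GPa
K/G = 68.5897 / 43.1452 = 1.59


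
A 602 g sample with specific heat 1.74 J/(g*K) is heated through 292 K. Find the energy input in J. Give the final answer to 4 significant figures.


Q = m * cp * dT
Q = 602 * 1.74 * 292
Q = 305900 J


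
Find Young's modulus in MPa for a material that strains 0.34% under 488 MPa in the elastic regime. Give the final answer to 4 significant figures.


E = sigma / epsilon
epsilon = 0.34% = 3.4e-03
E = 488 / 3.4e-03
E = 143500 MPa


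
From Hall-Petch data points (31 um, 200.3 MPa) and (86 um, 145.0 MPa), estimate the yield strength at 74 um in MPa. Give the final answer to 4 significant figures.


sigma_y = sigma0 + k / sqrt(d)
1/sqrt(d1) = 1/sqrt(3.1e-05) = 179.605;  1/sqrt(d2) = 107.833
k = (sigma1 - sigma2) / (1/sqrt(d1) - 1/sqrt(d2)) = (200.3 - 145.0) / (179.605 - 107.833) = 0.77049 MPa*m^0.5
sigma0 = sigma1 - k/sqrt(d1) = 200.3 - 0.77049*179.605 = 61.916 MPa
sigma_y(d3) = 61.916 + 0.77049 / sqrt(7.4e-05) = 151.5 MPa


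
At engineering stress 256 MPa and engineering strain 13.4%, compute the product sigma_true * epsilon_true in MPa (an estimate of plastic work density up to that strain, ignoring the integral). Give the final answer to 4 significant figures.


sigma_true = sigma_eng * (1 + epsilon_eng)
sigma_true = 256 * (1 + 0.134) = 290.304 MPa
epsilon_true = ln(1 + epsilon_eng)
epsilon_true = ln(1 + 0.134) = 0.125751
sigma_true * epsilon_true = 290.304 * 0.125751 = 36.51 MPa


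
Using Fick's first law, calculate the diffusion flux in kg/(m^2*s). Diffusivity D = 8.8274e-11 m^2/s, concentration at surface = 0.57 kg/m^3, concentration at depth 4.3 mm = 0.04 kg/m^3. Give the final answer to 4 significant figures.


J = -D * (dC/dx) = D * (C1 - C2) / dx
J = 8.8274e-11 * (0.57 - 0.04) / 4.3e-03
J = 1.088e-08 kg/(m^2*s)


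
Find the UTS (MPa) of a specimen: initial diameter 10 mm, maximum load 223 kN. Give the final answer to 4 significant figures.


A0 = pi*(d/2)^2 = pi*(10/2)^2 = 78.5398 mm^2
UTS = F_max / A0 = 223*1000 / 78.5398
UTS = 2839 MPa


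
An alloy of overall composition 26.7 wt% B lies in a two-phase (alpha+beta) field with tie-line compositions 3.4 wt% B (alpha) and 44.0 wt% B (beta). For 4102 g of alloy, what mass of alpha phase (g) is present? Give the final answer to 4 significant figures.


f_alpha = (C_beta - C0) / (C_beta - C_alpha)
f_alpha = (44.0 - 26.7) / (44.0 - 3.4) = 0.426108
m_alpha = f_alpha * m_total = 0.426108 * 4102 = 1748 g


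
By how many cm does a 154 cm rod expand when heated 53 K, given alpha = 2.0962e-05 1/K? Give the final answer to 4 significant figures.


dL = L0 * alpha * dT
dL = 154 * 2.0962e-05 * 53
dL = 0.1711 cm


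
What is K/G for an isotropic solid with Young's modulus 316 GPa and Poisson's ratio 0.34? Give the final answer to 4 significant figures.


G = E / (2*(1+nu))
G = 316 / (2*(1+0.34)) = 117.91 GPa
K = E / (3*(1-2*nu))
K = 316 / (3*(1-2*0.34)) = 329.167 GPa
K/G = 329.167 / 117.91 = 2.792


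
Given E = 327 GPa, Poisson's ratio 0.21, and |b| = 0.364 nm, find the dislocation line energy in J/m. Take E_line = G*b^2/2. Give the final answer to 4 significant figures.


Step 1: G = E / (2*(1+nu))
G = 327 / (2*(1+0.21)) = 135.124 GPa = 1.35124e+11 Pa
Step 2: E_line = G*b^2/2
b = 0.364 nm = 3.64e-10 m
E_line = 0.5 * 1.35124e+11 * (3.64e-10)^2 = 8.952e-09 J/m


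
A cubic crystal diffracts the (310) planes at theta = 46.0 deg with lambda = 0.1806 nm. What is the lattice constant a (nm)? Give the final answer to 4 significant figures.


d = lambda / (2*sin(theta))
d = 0.1806 / (2*sin(46.0 deg))
d = 0.125532 nm
a = d * sqrt(h^2+k^2+l^2) = 0.125532 * sqrt(10)
a = 0.397 nm


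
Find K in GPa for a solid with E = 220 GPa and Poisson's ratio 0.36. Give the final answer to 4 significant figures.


K = E / (3*(1-2*nu))
K = 220 / (3*(1-2*0.36))
K = 261.9 GPa


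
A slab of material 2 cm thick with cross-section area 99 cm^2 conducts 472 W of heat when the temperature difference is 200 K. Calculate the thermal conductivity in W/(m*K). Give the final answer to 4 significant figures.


k = Q*L / (A*dT)
L = 0.02 m, A = 9.9e-03 m^2
k = 472 * 0.02 / (9.9e-03 * 200)
k = 4.768 W/(m*K)


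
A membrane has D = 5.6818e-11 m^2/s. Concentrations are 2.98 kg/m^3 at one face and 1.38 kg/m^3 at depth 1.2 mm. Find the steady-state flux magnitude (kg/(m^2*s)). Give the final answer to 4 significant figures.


J = -D * (dC/dx) = D * (C1 - C2) / dx
J = 5.6818e-11 * (2.98 - 1.38) / 1.2e-03
J = 7.576e-08 kg/(m^2*s)


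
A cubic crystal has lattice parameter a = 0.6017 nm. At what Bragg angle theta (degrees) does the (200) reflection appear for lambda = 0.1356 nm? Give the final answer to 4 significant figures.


d = a / sqrt(h^2+k^2+l^2)
d = 0.6017 / sqrt(4) = 0.30085 nm
lambda = 2*d*sin(theta)  =>  sin(theta) = lambda / (2*d)
sin(theta) = 0.1356 / (2 * 0.30085) = 0.225361
theta = 13.02 deg


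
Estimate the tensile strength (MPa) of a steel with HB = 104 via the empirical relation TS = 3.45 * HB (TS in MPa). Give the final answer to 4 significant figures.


TS (MPa) = 3.45 * HB
TS = 3.45 * 104
TS = 358.8 MPa


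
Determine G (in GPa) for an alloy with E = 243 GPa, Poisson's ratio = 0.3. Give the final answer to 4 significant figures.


G = E / (2*(1+nu))
G = 243 / (2*(1+0.3))
G = 93.46 GPa


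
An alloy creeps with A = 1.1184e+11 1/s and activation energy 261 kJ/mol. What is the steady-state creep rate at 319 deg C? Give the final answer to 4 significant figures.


rate = A * exp(-Q / (R*T))
T = 319 + 273.15 = 592.15 K
rate = 1.1184e+11 * exp(-261e3 / (8.314 * 592.15))
rate = 1.058e-12 1/s


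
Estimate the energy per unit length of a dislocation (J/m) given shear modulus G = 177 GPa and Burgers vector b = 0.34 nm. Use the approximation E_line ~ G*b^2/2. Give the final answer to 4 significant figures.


E = G*b^2/2
b = 0.34 nm = 3.4e-10 m
G = 177 GPa = 1.77e+11 Pa
E = 0.5 * 1.77e+11 * (3.4e-10)^2
E = 1.023e-08 J/m


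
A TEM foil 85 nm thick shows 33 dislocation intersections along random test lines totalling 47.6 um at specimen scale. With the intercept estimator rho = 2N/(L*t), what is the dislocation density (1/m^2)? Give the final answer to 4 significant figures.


rho = 2N / (L * t)
L = 47.6 um = 4.76e-05 m, t = 85 nm = 8.5e-08 m
rho = 2 * 33 / (4.76e-05 * 8.5e-08)
rho = 1.631e+13 1/m^2


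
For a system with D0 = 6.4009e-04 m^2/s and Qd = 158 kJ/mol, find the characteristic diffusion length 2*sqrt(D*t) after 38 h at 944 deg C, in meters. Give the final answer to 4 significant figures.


Step 1: D = D0 * exp(-Qd/(R*T))
T = 1217.15 K
D = 6.4009e-04 * exp(-158e3 / (8.314 * 1217.15)) = 1.06009e-10 m^2/s
Step 2: L = 2*sqrt(D*t)
t = 38 h = 136800 s
L = 2*sqrt(1.06009e-10 * 136800) = 7.616e-03 m


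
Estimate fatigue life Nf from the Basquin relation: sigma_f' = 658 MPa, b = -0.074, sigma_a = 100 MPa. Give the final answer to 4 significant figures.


sigma_a = sigma_f' * (2*Nf)^b
2*Nf = (sigma_a / sigma_f')^(1/b)
2*Nf = (100 / 658)^(1/-0.074)
2*Nf = 1.14053e+11
Nf = 5.703e+10 cycles


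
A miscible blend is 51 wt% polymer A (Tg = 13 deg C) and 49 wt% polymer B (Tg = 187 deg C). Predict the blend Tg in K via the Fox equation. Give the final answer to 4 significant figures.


1/Tg = w1/Tg1 + w2/Tg2 (in Kelvin)
Tg1 = 286.15 K, Tg2 = 460.15 K
1/Tg = 0.51/286.15 + 0.49/460.15
Tg = 351.2 K


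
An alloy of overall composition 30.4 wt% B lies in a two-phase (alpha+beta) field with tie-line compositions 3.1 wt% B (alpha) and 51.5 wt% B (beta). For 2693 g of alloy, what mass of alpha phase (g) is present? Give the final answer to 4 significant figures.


f_alpha = (C_beta - C0) / (C_beta - C_alpha)
f_alpha = (51.5 - 30.4) / (51.5 - 3.1) = 0.43595
m_alpha = f_alpha * m_total = 0.43595 * 2693 = 1174 g


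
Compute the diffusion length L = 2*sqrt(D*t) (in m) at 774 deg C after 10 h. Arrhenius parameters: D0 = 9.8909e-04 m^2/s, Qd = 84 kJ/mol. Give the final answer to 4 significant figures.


Step 1: D = D0 * exp(-Qd/(R*T))
T = 1047.15 K
D = 9.8909e-04 * exp(-84e3 / (8.314 * 1047.15)) = 6.38175e-08 m^2/s
Step 2: L = 2*sqrt(D*t)
t = 10 h = 36000 s
L = 2*sqrt(6.38175e-08 * 36000) = 0.09586 m


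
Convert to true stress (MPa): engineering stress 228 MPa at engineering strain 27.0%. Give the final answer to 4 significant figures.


sigma_true = sigma_eng * (1 + epsilon_eng)
sigma_true = 228 * (1 + 0.27)
sigma_true = 289.6 MPa


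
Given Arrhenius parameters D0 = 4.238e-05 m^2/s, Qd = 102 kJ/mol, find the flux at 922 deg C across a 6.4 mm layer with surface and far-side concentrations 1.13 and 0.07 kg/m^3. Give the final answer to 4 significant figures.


Step 1: D = D0 * exp(-Qd/(R*T))
T = 922 + 273.15 = 1195.15 K
D = 4.238e-05 * exp(-102e3 / (8.314 * 1195.15)) = 1.47584e-09 m^2/s
Step 2: J = D * (C1 - C2) / dx
J = 1.47584e-09 * (1.13 - 0.07) / 6.4e-03
J = 2.444e-07 kg/(m^2*s)


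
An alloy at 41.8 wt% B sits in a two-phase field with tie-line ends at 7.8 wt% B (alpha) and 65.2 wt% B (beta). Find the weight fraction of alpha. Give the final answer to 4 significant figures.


f_alpha = (C_beta - C0) / (C_beta - C_alpha)
f_alpha = (65.2 - 41.8) / (65.2 - 7.8)
f_alpha = 0.4077


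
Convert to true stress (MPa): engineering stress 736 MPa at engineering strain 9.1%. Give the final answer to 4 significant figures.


sigma_true = sigma_eng * (1 + epsilon_eng)
sigma_true = 736 * (1 + 0.091)
sigma_true = 803 MPa


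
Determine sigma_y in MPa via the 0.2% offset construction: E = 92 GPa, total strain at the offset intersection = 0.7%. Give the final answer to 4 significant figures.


Offset strain = 0.002
Elastic strain at yield = total_strain - offset = 7e-03 - 0.002 = 5e-03
sigma_y = E * elastic_strain = 92000 * 5e-03
sigma_y = 460 MPa


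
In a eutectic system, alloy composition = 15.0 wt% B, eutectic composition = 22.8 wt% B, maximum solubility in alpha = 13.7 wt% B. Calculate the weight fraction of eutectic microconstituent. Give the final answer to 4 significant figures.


f_primary = (C_e - C0) / (C_e - C_alpha_max)
f_primary = (22.8 - 15.0) / (22.8 - 13.7)
f_primary = 0.857143
f_eutectic = 1 - 0.857143 = 0.1429


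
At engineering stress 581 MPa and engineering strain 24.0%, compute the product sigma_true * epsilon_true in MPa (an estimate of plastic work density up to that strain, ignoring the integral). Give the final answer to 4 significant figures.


sigma_true = sigma_eng * (1 + epsilon_eng)
sigma_true = 581 * (1 + 0.24) = 720.44 MPa
epsilon_true = ln(1 + epsilon_eng)
epsilon_true = ln(1 + 0.24) = 0.215111
sigma_true * epsilon_true = 720.44 * 0.215111 = 155 MPa


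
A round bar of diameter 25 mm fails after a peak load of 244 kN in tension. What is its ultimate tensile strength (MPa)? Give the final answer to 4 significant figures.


A0 = pi*(d/2)^2 = pi*(25/2)^2 = 490.874 mm^2
UTS = F_max / A0 = 244*1000 / 490.874
UTS = 497.1 MPa


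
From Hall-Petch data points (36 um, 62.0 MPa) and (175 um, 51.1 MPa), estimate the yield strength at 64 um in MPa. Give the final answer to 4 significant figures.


sigma_y = sigma0 + k / sqrt(d)
1/sqrt(d1) = 1/sqrt(3.6e-05) = 166.667;  1/sqrt(d2) = 75.5929
k = (sigma1 - sigma2) / (1/sqrt(d1) - 1/sqrt(d2)) = (62.0 - 51.1) / (166.667 - 75.5929) = 0.119683 MPa*m^0.5
sigma0 = sigma1 - k/sqrt(d1) = 62.0 - 0.119683*166.667 = 42.0528 MPa
sigma_y(d3) = 42.0528 + 0.119683 / sqrt(6.4e-05) = 57.01 MPa


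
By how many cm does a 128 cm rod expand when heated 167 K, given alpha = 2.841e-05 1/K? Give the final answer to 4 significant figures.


dL = L0 * alpha * dT
dL = 128 * 2.841e-05 * 167
dL = 0.6073 cm


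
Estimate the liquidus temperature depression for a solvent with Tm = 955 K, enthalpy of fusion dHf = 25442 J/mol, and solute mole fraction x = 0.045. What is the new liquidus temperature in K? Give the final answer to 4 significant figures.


dT = R*Tm^2*x / dHf
dT = 8.314 * 955^2 * 0.045 / 25442
dT = 13.4115 K
T_new = 955 - 13.4115 = 941.6 K


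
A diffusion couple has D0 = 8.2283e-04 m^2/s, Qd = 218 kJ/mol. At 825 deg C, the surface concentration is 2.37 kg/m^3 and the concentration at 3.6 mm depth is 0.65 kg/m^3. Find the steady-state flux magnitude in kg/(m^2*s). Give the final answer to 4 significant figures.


Step 1: D = D0 * exp(-Qd/(R*T))
T = 825 + 273.15 = 1098.15 K
D = 8.2283e-04 * exp(-218e3 / (8.314 * 1098.15)) = 3.51188e-14 m^2/s
Step 2: J = D * (C1 - C2) / dx
J = 3.51188e-14 * (2.37 - 0.65) / 3.6e-03
J = 1.678e-11 kg/(m^2*s)


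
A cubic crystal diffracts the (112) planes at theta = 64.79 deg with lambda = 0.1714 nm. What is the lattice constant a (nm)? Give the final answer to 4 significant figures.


d = lambda / (2*sin(theta))
d = 0.1714 / (2*sin(64.79 deg))
d = 0.094722 nm
a = d * sqrt(h^2+k^2+l^2) = 0.094722 * sqrt(6)
a = 0.232 nm


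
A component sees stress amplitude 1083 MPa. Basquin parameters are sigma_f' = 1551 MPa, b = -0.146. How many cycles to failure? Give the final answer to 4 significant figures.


sigma_a = sigma_f' * (2*Nf)^b
2*Nf = (sigma_a / sigma_f')^(1/b)
2*Nf = (1083 / 1551)^(1/-0.146)
2*Nf = 11.7052
Nf = 5.853 cycles


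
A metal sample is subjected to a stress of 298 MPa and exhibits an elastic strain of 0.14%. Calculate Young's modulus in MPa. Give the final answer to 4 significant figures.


E = sigma / epsilon
epsilon = 0.14% = 1.4e-03
E = 298 / 1.4e-03
E = 212900 MPa


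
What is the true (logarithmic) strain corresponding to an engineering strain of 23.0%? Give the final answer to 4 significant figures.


epsilon_true = ln(1 + epsilon_eng)
epsilon_true = ln(1 + 0.23)
epsilon_true = 0.207


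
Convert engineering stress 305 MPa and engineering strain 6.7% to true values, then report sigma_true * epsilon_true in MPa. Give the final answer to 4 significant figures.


sigma_true = sigma_eng * (1 + epsilon_eng)
sigma_true = 305 * (1 + 0.067) = 325.435 MPa
epsilon_true = ln(1 + epsilon_eng)
epsilon_true = ln(1 + 0.067) = 0.064851
sigma_true * epsilon_true = 325.435 * 0.064851 = 21.1 MPa


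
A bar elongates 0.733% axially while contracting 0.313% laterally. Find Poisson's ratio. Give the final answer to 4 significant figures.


nu = -epsilon_lat / epsilon_axial
Lateral strain is contraction (negative), so using magnitudes:
nu = 0.313 / 0.733
nu = 0.427


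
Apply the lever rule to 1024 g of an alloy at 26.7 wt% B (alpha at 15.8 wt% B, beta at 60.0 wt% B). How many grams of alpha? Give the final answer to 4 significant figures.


f_alpha = (C_beta - C0) / (C_beta - C_alpha)
f_alpha = (60.0 - 26.7) / (60.0 - 15.8) = 0.753394
m_alpha = f_alpha * m_total = 0.753394 * 1024 = 771.5 g


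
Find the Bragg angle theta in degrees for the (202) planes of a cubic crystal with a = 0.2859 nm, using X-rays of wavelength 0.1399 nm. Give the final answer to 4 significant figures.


d = a / sqrt(h^2+k^2+l^2)
d = 0.2859 / sqrt(8) = 0.101081 nm
lambda = 2*d*sin(theta)  =>  sin(theta) = lambda / (2*d)
sin(theta) = 0.1399 / (2 * 0.101081) = 0.69202
theta = 43.79 deg


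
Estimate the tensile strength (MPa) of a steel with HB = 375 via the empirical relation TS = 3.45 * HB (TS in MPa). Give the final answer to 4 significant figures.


TS (MPa) = 3.45 * HB
TS = 3.45 * 375
TS = 1294 MPa


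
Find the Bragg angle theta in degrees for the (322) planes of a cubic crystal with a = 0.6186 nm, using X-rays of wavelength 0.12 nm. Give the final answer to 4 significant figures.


d = a / sqrt(h^2+k^2+l^2)
d = 0.6186 / sqrt(17) = 0.150033 nm
lambda = 2*d*sin(theta)  =>  sin(theta) = lambda / (2*d)
sin(theta) = 0.12 / (2 * 0.150033) = 0.399913
theta = 23.57 deg


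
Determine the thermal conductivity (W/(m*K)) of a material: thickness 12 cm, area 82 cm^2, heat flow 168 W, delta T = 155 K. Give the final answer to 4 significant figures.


k = Q*L / (A*dT)
L = 0.12 m, A = 8.2e-03 m^2
k = 168 * 0.12 / (8.2e-03 * 155)
k = 15.86 W/(m*K)


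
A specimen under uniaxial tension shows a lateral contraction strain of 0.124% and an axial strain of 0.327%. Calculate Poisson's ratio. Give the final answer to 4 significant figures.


nu = -epsilon_lat / epsilon_axial
Lateral strain is contraction (negative), so using magnitudes:
nu = 0.124 / 0.327
nu = 0.3792


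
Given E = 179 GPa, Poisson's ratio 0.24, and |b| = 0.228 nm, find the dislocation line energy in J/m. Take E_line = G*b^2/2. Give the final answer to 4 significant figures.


Step 1: G = E / (2*(1+nu))
G = 179 / (2*(1+0.24)) = 72.1774 GPa = 7.21774e+10 Pa
Step 2: E_line = G*b^2/2
b = 0.228 nm = 2.28e-10 m
E_line = 0.5 * 7.21774e+10 * (2.28e-10)^2 = 1.876e-09 J/m


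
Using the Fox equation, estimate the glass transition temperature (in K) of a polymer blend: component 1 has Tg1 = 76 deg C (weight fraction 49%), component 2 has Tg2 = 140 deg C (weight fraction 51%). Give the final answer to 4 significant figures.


1/Tg = w1/Tg1 + w2/Tg2 (in Kelvin)
Tg1 = 349.15 K, Tg2 = 413.15 K
1/Tg = 0.49/349.15 + 0.51/413.15
Tg = 379.1 K


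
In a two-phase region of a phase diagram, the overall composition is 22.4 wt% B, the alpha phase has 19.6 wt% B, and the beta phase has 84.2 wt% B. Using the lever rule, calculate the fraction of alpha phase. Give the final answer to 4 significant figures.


f_alpha = (C_beta - C0) / (C_beta - C_alpha)
f_alpha = (84.2 - 22.4) / (84.2 - 19.6)
f_alpha = 0.9567


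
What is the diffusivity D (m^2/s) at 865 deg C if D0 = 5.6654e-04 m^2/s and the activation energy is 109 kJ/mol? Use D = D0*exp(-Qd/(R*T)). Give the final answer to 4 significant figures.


D = D0 * exp(-Qd / (R*T))
T = 1138.15 K
D = 5.6654e-04 * exp(-109e3 / (8.314 * 1138.15))
D = 5.631e-09 m^2/s


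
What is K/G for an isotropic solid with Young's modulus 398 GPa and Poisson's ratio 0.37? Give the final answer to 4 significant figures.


G = E / (2*(1+nu))
G = 398 / (2*(1+0.37)) = 145.255 GPa
K = E / (3*(1-2*nu))
K = 398 / (3*(1-2*0.37)) = 510.256 GPa
K/G = 510.256 / 145.255 = 3.513


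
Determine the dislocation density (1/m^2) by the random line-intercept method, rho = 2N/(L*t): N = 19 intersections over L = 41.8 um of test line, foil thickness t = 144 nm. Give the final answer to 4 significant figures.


rho = 2N / (L * t)
L = 41.8 um = 4.18e-05 m, t = 144 nm = 1.44e-07 m
rho = 2 * 19 / (4.18e-05 * 1.44e-07)
rho = 6.313e+12 1/m^2


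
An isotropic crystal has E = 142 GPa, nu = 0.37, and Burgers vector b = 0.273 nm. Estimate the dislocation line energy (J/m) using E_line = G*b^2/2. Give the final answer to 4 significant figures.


Step 1: G = E / (2*(1+nu))
G = 142 / (2*(1+0.37)) = 51.8248 GPa = 5.18248e+10 Pa
Step 2: E_line = G*b^2/2
b = 0.273 nm = 2.73e-10 m
E_line = 0.5 * 5.18248e+10 * (2.73e-10)^2 = 1.931e-09 J/m


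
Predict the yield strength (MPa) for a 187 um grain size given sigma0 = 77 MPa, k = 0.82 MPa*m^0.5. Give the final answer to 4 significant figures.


sigma_y = sigma0 + k / sqrt(d)
d = 187 um = 1.87e-04 m
sigma_y = 77 + 0.82 / sqrt(1.87e-04)
sigma_y = 137 MPa


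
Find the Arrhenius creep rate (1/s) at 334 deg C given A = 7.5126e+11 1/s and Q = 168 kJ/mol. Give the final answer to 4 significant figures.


rate = A * exp(-Q / (R*T))
T = 334 + 273.15 = 607.15 K
rate = 7.5126e+11 * exp(-168e3 / (8.314 * 607.15))
rate = 2.641e-03 1/s


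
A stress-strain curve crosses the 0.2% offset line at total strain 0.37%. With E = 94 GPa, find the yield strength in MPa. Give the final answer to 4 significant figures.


Offset strain = 0.002
Elastic strain at yield = total_strain - offset = 3.7e-03 - 0.002 = 1.7e-03
sigma_y = E * elastic_strain = 94000 * 1.7e-03
sigma_y = 159.8 MPa


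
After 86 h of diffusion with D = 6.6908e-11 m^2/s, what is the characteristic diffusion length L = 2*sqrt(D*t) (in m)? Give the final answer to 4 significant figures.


t = 86 hr = 309600 s
Diffusion length = 2*sqrt(D*t)
= 2*sqrt(6.6908e-11 * 309600)
= 9.103e-03 m


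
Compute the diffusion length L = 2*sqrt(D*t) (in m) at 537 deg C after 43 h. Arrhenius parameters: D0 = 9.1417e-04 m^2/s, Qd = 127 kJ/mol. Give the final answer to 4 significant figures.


Step 1: D = D0 * exp(-Qd/(R*T))
T = 810.15 K
D = 9.1417e-04 * exp(-127e3 / (8.314 * 810.15)) = 5.92068e-12 m^2/s
Step 2: L = 2*sqrt(D*t)
t = 43 h = 154800 s
L = 2*sqrt(5.92068e-12 * 154800) = 1.915e-03 m


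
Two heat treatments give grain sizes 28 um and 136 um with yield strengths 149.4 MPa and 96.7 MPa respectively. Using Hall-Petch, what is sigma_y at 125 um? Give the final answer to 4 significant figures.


sigma_y = sigma0 + k / sqrt(d)
1/sqrt(d1) = 1/sqrt(2.8e-05) = 188.982;  1/sqrt(d2) = 85.7493
k = (sigma1 - sigma2) / (1/sqrt(d1) - 1/sqrt(d2)) = (149.4 - 96.7) / (188.982 - 85.7493) = 0.510496 MPa*m^0.5
sigma0 = sigma1 - k/sqrt(d1) = 149.4 - 0.510496*188.982 = 52.9253 MPa
sigma_y(d3) = 52.9253 + 0.510496 / sqrt(1.25e-04) = 98.59 MPa


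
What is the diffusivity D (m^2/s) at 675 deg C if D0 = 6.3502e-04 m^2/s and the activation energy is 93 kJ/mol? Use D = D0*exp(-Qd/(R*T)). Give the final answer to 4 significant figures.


D = D0 * exp(-Qd / (R*T))
T = 948.15 K
D = 6.3502e-04 * exp(-93e3 / (8.314 * 948.15))
D = 4.777e-09 m^2/s


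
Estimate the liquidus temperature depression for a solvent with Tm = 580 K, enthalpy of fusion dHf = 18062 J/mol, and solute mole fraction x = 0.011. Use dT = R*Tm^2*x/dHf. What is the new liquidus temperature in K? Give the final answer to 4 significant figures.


dT = R*Tm^2*x / dHf
dT = 8.314 * 580^2 * 0.011 / 18062
dT = 1.70331 K
T_new = 580 - 1.70331 = 578.3 K


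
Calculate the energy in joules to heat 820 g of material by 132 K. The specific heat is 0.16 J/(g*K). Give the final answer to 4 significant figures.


Q = m * cp * dT
Q = 820 * 0.16 * 132
Q = 17320 J


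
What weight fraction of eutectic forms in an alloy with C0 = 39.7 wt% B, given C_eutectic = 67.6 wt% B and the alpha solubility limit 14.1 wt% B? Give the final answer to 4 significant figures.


f_primary = (C_e - C0) / (C_e - C_alpha_max)
f_primary = (67.6 - 39.7) / (67.6 - 14.1)
f_primary = 0.521495
f_eutectic = 1 - 0.521495 = 0.4785


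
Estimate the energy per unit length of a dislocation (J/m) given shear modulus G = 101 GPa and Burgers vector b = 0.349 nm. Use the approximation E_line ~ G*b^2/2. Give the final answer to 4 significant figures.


E = G*b^2/2
b = 0.349 nm = 3.49e-10 m
G = 101 GPa = 1.01e+11 Pa
E = 0.5 * 1.01e+11 * (3.49e-10)^2
E = 6.151e-09 J/m


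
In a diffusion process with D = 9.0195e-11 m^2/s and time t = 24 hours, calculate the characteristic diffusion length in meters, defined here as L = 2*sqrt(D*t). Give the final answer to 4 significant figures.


t = 24 hr = 86400 s
Diffusion length = 2*sqrt(D*t)
= 2*sqrt(9.0195e-11 * 86400)
= 5.583e-03 m


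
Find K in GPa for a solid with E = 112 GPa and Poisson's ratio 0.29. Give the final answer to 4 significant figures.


K = E / (3*(1-2*nu))
K = 112 / (3*(1-2*0.29))
K = 88.89 GPa


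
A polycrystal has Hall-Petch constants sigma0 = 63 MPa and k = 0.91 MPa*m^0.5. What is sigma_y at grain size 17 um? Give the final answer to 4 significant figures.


sigma_y = sigma0 + k / sqrt(d)
d = 17 um = 1.7e-05 m
sigma_y = 63 + 0.91 / sqrt(1.7e-05)
sigma_y = 283.7 MPa


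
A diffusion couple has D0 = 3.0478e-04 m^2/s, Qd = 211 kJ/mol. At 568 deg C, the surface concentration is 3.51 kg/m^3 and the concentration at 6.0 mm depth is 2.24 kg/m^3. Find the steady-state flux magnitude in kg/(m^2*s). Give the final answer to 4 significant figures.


Step 1: D = D0 * exp(-Qd/(R*T))
T = 568 + 273.15 = 841.15 K
D = 3.0478e-04 * exp(-211e3 / (8.314 * 841.15)) = 2.40219e-17 m^2/s
Step 2: J = D * (C1 - C2) / dx
J = 2.40219e-17 * (3.51 - 2.24) / 6e-03
J = 5.085e-15 kg/(m^2*s)


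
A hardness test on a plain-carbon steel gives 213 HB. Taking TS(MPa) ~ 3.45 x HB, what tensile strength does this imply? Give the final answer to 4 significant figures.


TS (MPa) = 3.45 * HB
TS = 3.45 * 213
TS = 734.9 MPa


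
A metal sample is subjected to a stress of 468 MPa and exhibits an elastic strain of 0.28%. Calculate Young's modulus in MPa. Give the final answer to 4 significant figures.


E = sigma / epsilon
epsilon = 0.28% = 2.8e-03
E = 468 / 2.8e-03
E = 167100 MPa


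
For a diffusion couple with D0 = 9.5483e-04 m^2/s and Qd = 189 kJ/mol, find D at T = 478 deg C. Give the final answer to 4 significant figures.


D = D0 * exp(-Qd / (R*T))
T = 751.15 K
D = 9.5483e-04 * exp(-189e3 / (8.314 * 751.15))
D = 6.862e-17 m^2/s


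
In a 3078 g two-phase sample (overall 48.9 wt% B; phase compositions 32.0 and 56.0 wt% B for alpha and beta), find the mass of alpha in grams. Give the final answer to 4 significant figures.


f_alpha = (C_beta - C0) / (C_beta - C_alpha)
f_alpha = (56.0 - 48.9) / (56.0 - 32.0) = 0.295833
m_alpha = f_alpha * m_total = 0.295833 * 3078 = 910.6 g


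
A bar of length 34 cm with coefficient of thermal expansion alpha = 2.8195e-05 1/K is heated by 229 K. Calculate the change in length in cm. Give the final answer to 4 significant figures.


dL = L0 * alpha * dT
dL = 34 * 2.8195e-05 * 229
dL = 0.2195 cm


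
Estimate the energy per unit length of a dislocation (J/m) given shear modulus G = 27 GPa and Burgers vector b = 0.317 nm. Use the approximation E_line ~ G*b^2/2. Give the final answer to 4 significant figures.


E = G*b^2/2
b = 0.317 nm = 3.17e-10 m
G = 27 GPa = 2.7e+10 Pa
E = 0.5 * 2.7e+10 * (3.17e-10)^2
E = 1.357e-09 J/m


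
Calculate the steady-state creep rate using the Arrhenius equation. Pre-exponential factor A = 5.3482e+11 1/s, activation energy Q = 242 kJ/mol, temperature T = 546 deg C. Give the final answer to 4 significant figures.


rate = A * exp(-Q / (R*T))
T = 546 + 273.15 = 819.15 K
rate = 5.3482e+11 * exp(-242e3 / (8.314 * 819.15))
rate = 1.977e-04 1/s


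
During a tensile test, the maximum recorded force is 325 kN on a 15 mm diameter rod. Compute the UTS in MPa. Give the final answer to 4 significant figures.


A0 = pi*(d/2)^2 = pi*(15/2)^2 = 176.715 mm^2
UTS = F_max / A0 = 325*1000 / 176.715
UTS = 1839 MPa


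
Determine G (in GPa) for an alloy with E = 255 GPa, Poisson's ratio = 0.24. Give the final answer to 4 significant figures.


G = E / (2*(1+nu))
G = 255 / (2*(1+0.24))
G = 102.8 GPa


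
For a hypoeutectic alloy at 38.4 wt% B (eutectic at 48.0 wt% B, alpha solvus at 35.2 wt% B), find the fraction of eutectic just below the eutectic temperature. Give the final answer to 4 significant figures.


f_primary = (C_e - C0) / (C_e - C_alpha_max)
f_primary = (48.0 - 38.4) / (48.0 - 35.2)
f_primary = 0.75
f_eutectic = 1 - 0.75 = 0.25


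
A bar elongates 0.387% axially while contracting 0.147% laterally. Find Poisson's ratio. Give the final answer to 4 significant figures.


nu = -epsilon_lat / epsilon_axial
Lateral strain is contraction (negative), so using magnitudes:
nu = 0.147 / 0.387
nu = 0.3798


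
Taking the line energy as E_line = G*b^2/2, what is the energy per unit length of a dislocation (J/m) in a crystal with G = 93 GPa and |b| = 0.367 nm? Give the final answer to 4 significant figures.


E = G*b^2/2
b = 0.367 nm = 3.67e-10 m
G = 93 GPa = 9.3e+10 Pa
E = 0.5 * 9.3e+10 * (3.67e-10)^2
E = 6.263e-09 J/m


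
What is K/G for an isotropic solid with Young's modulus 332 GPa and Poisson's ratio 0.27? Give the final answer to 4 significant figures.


G = E / (2*(1+nu))
G = 332 / (2*(1+0.27)) = 130.709 GPa
K = E / (3*(1-2*nu))
K = 332 / (3*(1-2*0.27)) = 240.58 GPa
K/G = 240.58 / 130.709 = 1.841


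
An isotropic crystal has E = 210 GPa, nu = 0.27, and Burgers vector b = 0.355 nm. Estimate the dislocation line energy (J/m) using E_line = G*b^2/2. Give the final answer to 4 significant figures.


Step 1: G = E / (2*(1+nu))
G = 210 / (2*(1+0.27)) = 82.6772 GPa = 8.26772e+10 Pa
Step 2: E_line = G*b^2/2
b = 0.355 nm = 3.55e-10 m
E_line = 0.5 * 8.26772e+10 * (3.55e-10)^2 = 5.21e-09 J/m


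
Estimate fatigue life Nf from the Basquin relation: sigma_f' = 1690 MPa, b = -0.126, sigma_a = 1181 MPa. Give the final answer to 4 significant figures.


sigma_a = sigma_f' * (2*Nf)^b
2*Nf = (sigma_a / sigma_f')^(1/b)
2*Nf = (1181 / 1690)^(1/-0.126)
2*Nf = 17.1875
Nf = 8.594 cycles


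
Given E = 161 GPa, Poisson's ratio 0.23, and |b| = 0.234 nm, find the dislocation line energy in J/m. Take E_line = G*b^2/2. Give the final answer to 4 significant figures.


Step 1: G = E / (2*(1+nu))
G = 161 / (2*(1+0.23)) = 65.4472 GPa = 6.54472e+10 Pa
Step 2: E_line = G*b^2/2
b = 0.234 nm = 2.34e-10 m
E_line = 0.5 * 6.54472e+10 * (2.34e-10)^2 = 1.792e-09 J/m


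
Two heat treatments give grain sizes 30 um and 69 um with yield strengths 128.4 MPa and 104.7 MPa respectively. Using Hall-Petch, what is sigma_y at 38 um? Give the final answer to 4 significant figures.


sigma_y = sigma0 + k / sqrt(d)
1/sqrt(d1) = 1/sqrt(3e-05) = 182.574;  1/sqrt(d2) = 120.386
k = (sigma1 - sigma2) / (1/sqrt(d1) - 1/sqrt(d2)) = (128.4 - 104.7) / (182.574 - 120.386) = 0.3811 MPa*m^0.5
sigma0 = sigma1 - k/sqrt(d1) = 128.4 - 0.3811*182.574 = 58.8209 MPa
sigma_y(d3) = 58.8209 + 0.3811 / sqrt(3.8e-05) = 120.6 MPa


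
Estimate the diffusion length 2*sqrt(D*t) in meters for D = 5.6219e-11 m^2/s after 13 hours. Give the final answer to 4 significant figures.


t = 13 hr = 46800 s
Diffusion length = 2*sqrt(D*t)
= 2*sqrt(5.6219e-11 * 46800)
= 3.244e-03 m


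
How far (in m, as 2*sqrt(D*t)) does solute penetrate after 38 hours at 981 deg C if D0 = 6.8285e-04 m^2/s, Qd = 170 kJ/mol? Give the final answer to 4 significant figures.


Step 1: D = D0 * exp(-Qd/(R*T))
T = 1254.15 K
D = 6.8285e-04 * exp(-170e3 / (8.314 * 1254.15)) = 5.67108e-11 m^2/s
Step 2: L = 2*sqrt(D*t)
t = 38 h = 136800 s
L = 2*sqrt(5.67108e-11 * 136800) = 5.571e-03 m


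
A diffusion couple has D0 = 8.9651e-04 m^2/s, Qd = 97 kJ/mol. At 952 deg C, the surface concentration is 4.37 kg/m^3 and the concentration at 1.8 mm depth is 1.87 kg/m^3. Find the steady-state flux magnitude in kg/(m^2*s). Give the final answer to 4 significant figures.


Step 1: D = D0 * exp(-Qd/(R*T))
T = 952 + 273.15 = 1225.15 K
D = 8.9651e-04 * exp(-97e3 / (8.314 * 1225.15)) = 6.55815e-08 m^2/s
Step 2: J = D * (C1 - C2) / dx
J = 6.55815e-08 * (4.37 - 1.87) / 1.8e-03
J = 9.109e-05 kg/(m^2*s)


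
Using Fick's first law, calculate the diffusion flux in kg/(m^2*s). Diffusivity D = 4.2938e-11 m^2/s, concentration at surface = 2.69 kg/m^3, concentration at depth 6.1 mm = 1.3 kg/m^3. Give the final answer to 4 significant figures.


J = -D * (dC/dx) = D * (C1 - C2) / dx
J = 4.2938e-11 * (2.69 - 1.3) / 6.1e-03
J = 9.784e-09 kg/(m^2*s)


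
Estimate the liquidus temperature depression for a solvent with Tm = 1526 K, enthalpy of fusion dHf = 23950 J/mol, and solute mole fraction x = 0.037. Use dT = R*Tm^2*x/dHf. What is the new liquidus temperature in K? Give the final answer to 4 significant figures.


dT = R*Tm^2*x / dHf
dT = 8.314 * 1526^2 * 0.037 / 23950
dT = 29.9099 K
T_new = 1526 - 29.9099 = 1496 K


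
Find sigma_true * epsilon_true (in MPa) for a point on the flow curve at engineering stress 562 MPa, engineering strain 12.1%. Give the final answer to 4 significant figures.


sigma_true = sigma_eng * (1 + epsilon_eng)
sigma_true = 562 * (1 + 0.121) = 630.002 MPa
epsilon_true = ln(1 + epsilon_eng)
epsilon_true = ln(1 + 0.121) = 0.114221
sigma_true * epsilon_true = 630.002 * 0.114221 = 71.96 MPa


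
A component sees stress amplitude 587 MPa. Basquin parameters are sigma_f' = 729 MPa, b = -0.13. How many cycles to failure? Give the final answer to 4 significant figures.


sigma_a = sigma_f' * (2*Nf)^b
2*Nf = (sigma_a / sigma_f')^(1/b)
2*Nf = (587 / 729)^(1/-0.13)
2*Nf = 5.29377
Nf = 2.647 cycles


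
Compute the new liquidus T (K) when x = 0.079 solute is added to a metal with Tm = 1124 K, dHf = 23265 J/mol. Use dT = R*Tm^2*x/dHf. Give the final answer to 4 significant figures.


dT = R*Tm^2*x / dHf
dT = 8.314 * 1124^2 * 0.079 / 23265
dT = 35.667 K
T_new = 1124 - 35.667 = 1088 K


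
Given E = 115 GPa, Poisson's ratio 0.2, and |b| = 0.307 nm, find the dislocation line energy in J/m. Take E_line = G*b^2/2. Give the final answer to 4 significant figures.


Step 1: G = E / (2*(1+nu))
G = 115 / (2*(1+0.2)) = 47.9167 GPa = 4.79167e+10 Pa
Step 2: E_line = G*b^2/2
b = 0.307 nm = 3.07e-10 m
E_line = 0.5 * 4.79167e+10 * (3.07e-10)^2 = 2.258e-09 J/m


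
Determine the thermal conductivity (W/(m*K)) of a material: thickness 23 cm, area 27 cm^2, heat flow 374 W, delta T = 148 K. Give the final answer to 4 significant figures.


k = Q*L / (A*dT)
L = 0.23 m, A = 2.7e-03 m^2
k = 374 * 0.23 / (2.7e-03 * 148)
k = 215.3 W/(m*K)


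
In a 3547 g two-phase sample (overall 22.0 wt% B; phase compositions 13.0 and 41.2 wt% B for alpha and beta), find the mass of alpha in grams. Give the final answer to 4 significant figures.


f_alpha = (C_beta - C0) / (C_beta - C_alpha)
f_alpha = (41.2 - 22.0) / (41.2 - 13.0) = 0.680851
m_alpha = f_alpha * m_total = 0.680851 * 3547 = 2415 g


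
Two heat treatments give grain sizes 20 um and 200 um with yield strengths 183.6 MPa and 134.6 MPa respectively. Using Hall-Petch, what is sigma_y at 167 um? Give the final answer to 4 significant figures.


sigma_y = sigma0 + k / sqrt(d)
1/sqrt(d1) = 1/sqrt(2e-05) = 223.607;  1/sqrt(d2) = 70.7107
k = (sigma1 - sigma2) / (1/sqrt(d1) - 1/sqrt(d2)) = (183.6 - 134.6) / (223.607 - 70.7107) = 0.320479 MPa*m^0.5
sigma0 = sigma1 - k/sqrt(d1) = 183.6 - 0.320479*223.607 = 111.939 MPa
sigma_y(d3) = 111.939 + 0.320479 / sqrt(1.67e-04) = 136.7 MPa


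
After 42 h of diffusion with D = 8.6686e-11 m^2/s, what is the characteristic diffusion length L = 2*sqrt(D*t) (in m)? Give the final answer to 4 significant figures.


t = 42 hr = 151200 s
Diffusion length = 2*sqrt(D*t)
= 2*sqrt(8.6686e-11 * 151200)
= 7.241e-03 m


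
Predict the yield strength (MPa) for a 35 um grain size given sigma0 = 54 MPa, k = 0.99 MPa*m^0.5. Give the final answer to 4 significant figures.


sigma_y = sigma0 + k / sqrt(d)
d = 35 um = 3.5e-05 m
sigma_y = 54 + 0.99 / sqrt(3.5e-05)
sigma_y = 221.3 MPa


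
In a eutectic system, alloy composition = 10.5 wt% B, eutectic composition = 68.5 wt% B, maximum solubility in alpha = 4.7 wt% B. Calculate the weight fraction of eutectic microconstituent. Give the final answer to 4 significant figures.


f_primary = (C_e - C0) / (C_e - C_alpha_max)
f_primary = (68.5 - 10.5) / (68.5 - 4.7)
f_primary = 0.909091
f_eutectic = 1 - 0.909091 = 0.09091


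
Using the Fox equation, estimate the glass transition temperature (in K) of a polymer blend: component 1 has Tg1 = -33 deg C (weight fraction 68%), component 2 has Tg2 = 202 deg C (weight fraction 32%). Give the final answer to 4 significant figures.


1/Tg = w1/Tg1 + w2/Tg2 (in Kelvin)
Tg1 = 240.15 K, Tg2 = 475.15 K
1/Tg = 0.68/240.15 + 0.32/475.15
Tg = 285.3 K


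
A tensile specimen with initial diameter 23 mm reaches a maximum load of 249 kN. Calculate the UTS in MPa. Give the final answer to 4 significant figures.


A0 = pi*(d/2)^2 = pi*(23/2)^2 = 415.476 mm^2
UTS = F_max / A0 = 249*1000 / 415.476
UTS = 599.3 MPa


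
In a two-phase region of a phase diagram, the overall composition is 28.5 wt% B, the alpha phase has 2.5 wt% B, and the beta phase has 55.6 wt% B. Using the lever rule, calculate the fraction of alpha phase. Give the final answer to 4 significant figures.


f_alpha = (C_beta - C0) / (C_beta - C_alpha)
f_alpha = (55.6 - 28.5) / (55.6 - 2.5)
f_alpha = 0.5104


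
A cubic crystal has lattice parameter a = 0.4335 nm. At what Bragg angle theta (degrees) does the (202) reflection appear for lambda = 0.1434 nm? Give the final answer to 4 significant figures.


d = a / sqrt(h^2+k^2+l^2)
d = 0.4335 / sqrt(8) = 0.153265 nm
lambda = 2*d*sin(theta)  =>  sin(theta) = lambda / (2*d)
sin(theta) = 0.1434 / (2 * 0.153265) = 0.467816
theta = 27.89 deg


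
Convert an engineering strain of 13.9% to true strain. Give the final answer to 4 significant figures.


epsilon_true = ln(1 + epsilon_eng)
epsilon_true = ln(1 + 0.139)
epsilon_true = 0.1302


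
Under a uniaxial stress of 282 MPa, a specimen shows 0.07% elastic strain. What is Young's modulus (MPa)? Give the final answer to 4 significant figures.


E = sigma / epsilon
epsilon = 0.07% = 7e-04
E = 282 / 7e-04
E = 402900 MPa


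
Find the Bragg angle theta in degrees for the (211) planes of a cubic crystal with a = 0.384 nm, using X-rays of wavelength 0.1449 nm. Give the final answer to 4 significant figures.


d = a / sqrt(h^2+k^2+l^2)
d = 0.384 / sqrt(6) = 0.156767 nm
lambda = 2*d*sin(theta)  =>  sin(theta) = lambda / (2*d)
sin(theta) = 0.1449 / (2 * 0.156767) = 0.46215
theta = 27.53 deg


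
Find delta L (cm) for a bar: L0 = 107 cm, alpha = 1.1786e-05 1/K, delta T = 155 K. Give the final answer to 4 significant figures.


dL = L0 * alpha * dT
dL = 107 * 1.1786e-05 * 155
dL = 0.1955 cm


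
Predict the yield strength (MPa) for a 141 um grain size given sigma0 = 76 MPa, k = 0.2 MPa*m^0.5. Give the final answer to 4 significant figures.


sigma_y = sigma0 + k / sqrt(d)
d = 141 um = 1.41e-04 m
sigma_y = 76 + 0.2 / sqrt(1.41e-04)
sigma_y = 92.84 MPa


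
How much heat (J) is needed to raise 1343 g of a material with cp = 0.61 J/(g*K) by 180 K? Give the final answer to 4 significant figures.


Q = m * cp * dT
Q = 1343 * 0.61 * 180
Q = 147500 J


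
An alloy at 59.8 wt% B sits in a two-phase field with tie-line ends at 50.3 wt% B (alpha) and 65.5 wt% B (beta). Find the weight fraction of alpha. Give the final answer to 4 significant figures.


f_alpha = (C_beta - C0) / (C_beta - C_alpha)
f_alpha = (65.5 - 59.8) / (65.5 - 50.3)
f_alpha = 0.375
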